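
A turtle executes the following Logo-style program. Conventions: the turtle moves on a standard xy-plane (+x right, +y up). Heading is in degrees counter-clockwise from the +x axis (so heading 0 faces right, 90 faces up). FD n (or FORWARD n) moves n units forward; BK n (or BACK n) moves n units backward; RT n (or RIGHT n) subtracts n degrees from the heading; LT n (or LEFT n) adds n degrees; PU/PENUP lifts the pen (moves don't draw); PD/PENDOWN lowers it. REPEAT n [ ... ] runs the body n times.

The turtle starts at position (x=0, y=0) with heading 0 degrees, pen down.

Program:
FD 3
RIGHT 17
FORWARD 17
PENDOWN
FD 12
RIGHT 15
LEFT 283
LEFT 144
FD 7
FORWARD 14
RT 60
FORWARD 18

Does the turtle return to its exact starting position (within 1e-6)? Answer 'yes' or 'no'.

Executing turtle program step by step:
Start: pos=(0,0), heading=0, pen down
FD 3: (0,0) -> (3,0) [heading=0, draw]
RT 17: heading 0 -> 343
FD 17: (3,0) -> (19.257,-4.97) [heading=343, draw]
PD: pen down
FD 12: (19.257,-4.97) -> (30.733,-8.479) [heading=343, draw]
RT 15: heading 343 -> 328
LT 283: heading 328 -> 251
LT 144: heading 251 -> 35
FD 7: (30.733,-8.479) -> (36.467,-4.464) [heading=35, draw]
FD 14: (36.467,-4.464) -> (47.935,3.566) [heading=35, draw]
RT 60: heading 35 -> 335
FD 18: (47.935,3.566) -> (64.249,-4.041) [heading=335, draw]
Final: pos=(64.249,-4.041), heading=335, 6 segment(s) drawn

Start position: (0, 0)
Final position: (64.249, -4.041)
Distance = 64.376; >= 1e-6 -> NOT closed

Answer: no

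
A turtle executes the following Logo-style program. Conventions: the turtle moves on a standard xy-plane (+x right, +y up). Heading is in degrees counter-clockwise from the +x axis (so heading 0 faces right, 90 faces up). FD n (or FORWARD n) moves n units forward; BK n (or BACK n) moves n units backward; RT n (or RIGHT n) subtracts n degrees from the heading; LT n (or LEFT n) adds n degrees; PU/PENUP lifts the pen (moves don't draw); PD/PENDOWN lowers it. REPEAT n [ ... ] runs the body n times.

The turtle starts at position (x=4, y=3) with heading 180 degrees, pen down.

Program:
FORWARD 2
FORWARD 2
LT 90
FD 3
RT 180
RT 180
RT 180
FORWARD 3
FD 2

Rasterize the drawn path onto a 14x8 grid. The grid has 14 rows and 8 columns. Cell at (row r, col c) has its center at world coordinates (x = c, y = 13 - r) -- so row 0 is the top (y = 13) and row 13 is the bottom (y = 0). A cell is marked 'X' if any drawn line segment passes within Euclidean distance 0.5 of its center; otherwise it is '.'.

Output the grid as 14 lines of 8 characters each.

Segment 0: (4,3) -> (2,3)
Segment 1: (2,3) -> (0,3)
Segment 2: (0,3) -> (-0,0)
Segment 3: (-0,0) -> (-0,3)
Segment 4: (-0,3) -> (-0,5)

Answer: ........
........
........
........
........
........
........
........
X.......
X.......
XXXXX...
X.......
X.......
X.......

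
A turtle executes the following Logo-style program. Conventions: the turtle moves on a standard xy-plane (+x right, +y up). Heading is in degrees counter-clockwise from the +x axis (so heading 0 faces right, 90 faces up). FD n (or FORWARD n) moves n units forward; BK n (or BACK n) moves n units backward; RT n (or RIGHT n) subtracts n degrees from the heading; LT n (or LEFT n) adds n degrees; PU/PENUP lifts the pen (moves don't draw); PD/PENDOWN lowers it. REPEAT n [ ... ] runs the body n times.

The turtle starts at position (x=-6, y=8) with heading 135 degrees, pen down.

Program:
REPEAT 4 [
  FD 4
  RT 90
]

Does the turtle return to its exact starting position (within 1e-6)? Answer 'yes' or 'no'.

Answer: yes

Derivation:
Executing turtle program step by step:
Start: pos=(-6,8), heading=135, pen down
REPEAT 4 [
  -- iteration 1/4 --
  FD 4: (-6,8) -> (-8.828,10.828) [heading=135, draw]
  RT 90: heading 135 -> 45
  -- iteration 2/4 --
  FD 4: (-8.828,10.828) -> (-6,13.657) [heading=45, draw]
  RT 90: heading 45 -> 315
  -- iteration 3/4 --
  FD 4: (-6,13.657) -> (-3.172,10.828) [heading=315, draw]
  RT 90: heading 315 -> 225
  -- iteration 4/4 --
  FD 4: (-3.172,10.828) -> (-6,8) [heading=225, draw]
  RT 90: heading 225 -> 135
]
Final: pos=(-6,8), heading=135, 4 segment(s) drawn

Start position: (-6, 8)
Final position: (-6, 8)
Distance = 0; < 1e-6 -> CLOSED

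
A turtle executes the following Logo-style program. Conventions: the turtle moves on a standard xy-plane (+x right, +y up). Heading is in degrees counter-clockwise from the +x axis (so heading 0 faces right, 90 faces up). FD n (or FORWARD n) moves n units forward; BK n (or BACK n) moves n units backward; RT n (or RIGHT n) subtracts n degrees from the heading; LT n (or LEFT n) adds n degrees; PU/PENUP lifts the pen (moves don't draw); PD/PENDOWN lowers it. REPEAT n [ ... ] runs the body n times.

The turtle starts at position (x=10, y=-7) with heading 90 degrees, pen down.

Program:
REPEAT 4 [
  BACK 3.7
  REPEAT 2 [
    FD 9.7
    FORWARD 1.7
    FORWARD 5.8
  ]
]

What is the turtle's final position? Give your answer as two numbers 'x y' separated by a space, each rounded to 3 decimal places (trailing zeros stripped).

Executing turtle program step by step:
Start: pos=(10,-7), heading=90, pen down
REPEAT 4 [
  -- iteration 1/4 --
  BK 3.7: (10,-7) -> (10,-10.7) [heading=90, draw]
  REPEAT 2 [
    -- iteration 1/2 --
    FD 9.7: (10,-10.7) -> (10,-1) [heading=90, draw]
    FD 1.7: (10,-1) -> (10,0.7) [heading=90, draw]
    FD 5.8: (10,0.7) -> (10,6.5) [heading=90, draw]
    -- iteration 2/2 --
    FD 9.7: (10,6.5) -> (10,16.2) [heading=90, draw]
    FD 1.7: (10,16.2) -> (10,17.9) [heading=90, draw]
    FD 5.8: (10,17.9) -> (10,23.7) [heading=90, draw]
  ]
  -- iteration 2/4 --
  BK 3.7: (10,23.7) -> (10,20) [heading=90, draw]
  REPEAT 2 [
    -- iteration 1/2 --
    FD 9.7: (10,20) -> (10,29.7) [heading=90, draw]
    FD 1.7: (10,29.7) -> (10,31.4) [heading=90, draw]
    FD 5.8: (10,31.4) -> (10,37.2) [heading=90, draw]
    -- iteration 2/2 --
    FD 9.7: (10,37.2) -> (10,46.9) [heading=90, draw]
    FD 1.7: (10,46.9) -> (10,48.6) [heading=90, draw]
    FD 5.8: (10,48.6) -> (10,54.4) [heading=90, draw]
  ]
  -- iteration 3/4 --
  BK 3.7: (10,54.4) -> (10,50.7) [heading=90, draw]
  REPEAT 2 [
    -- iteration 1/2 --
    FD 9.7: (10,50.7) -> (10,60.4) [heading=90, draw]
    FD 1.7: (10,60.4) -> (10,62.1) [heading=90, draw]
    FD 5.8: (10,62.1) -> (10,67.9) [heading=90, draw]
    -- iteration 2/2 --
    FD 9.7: (10,67.9) -> (10,77.6) [heading=90, draw]
    FD 1.7: (10,77.6) -> (10,79.3) [heading=90, draw]
    FD 5.8: (10,79.3) -> (10,85.1) [heading=90, draw]
  ]
  -- iteration 4/4 --
  BK 3.7: (10,85.1) -> (10,81.4) [heading=90, draw]
  REPEAT 2 [
    -- iteration 1/2 --
    FD 9.7: (10,81.4) -> (10,91.1) [heading=90, draw]
    FD 1.7: (10,91.1) -> (10,92.8) [heading=90, draw]
    FD 5.8: (10,92.8) -> (10,98.6) [heading=90, draw]
    -- iteration 2/2 --
    FD 9.7: (10,98.6) -> (10,108.3) [heading=90, draw]
    FD 1.7: (10,108.3) -> (10,110) [heading=90, draw]
    FD 5.8: (10,110) -> (10,115.8) [heading=90, draw]
  ]
]
Final: pos=(10,115.8), heading=90, 28 segment(s) drawn

Answer: 10 115.8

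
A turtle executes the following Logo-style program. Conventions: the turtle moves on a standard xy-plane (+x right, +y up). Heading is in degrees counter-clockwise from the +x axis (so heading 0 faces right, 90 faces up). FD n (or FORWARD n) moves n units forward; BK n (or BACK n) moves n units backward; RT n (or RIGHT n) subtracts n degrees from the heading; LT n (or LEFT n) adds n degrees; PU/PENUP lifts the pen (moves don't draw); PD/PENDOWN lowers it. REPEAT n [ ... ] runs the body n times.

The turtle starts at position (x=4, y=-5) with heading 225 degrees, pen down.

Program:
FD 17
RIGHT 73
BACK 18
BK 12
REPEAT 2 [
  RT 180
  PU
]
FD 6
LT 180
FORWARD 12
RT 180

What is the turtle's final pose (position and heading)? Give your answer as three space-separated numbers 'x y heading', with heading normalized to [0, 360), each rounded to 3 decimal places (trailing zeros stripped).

Answer: 23.765 -33.922 152

Derivation:
Executing turtle program step by step:
Start: pos=(4,-5), heading=225, pen down
FD 17: (4,-5) -> (-8.021,-17.021) [heading=225, draw]
RT 73: heading 225 -> 152
BK 18: (-8.021,-17.021) -> (7.872,-25.471) [heading=152, draw]
BK 12: (7.872,-25.471) -> (18.468,-31.105) [heading=152, draw]
REPEAT 2 [
  -- iteration 1/2 --
  RT 180: heading 152 -> 332
  PU: pen up
  -- iteration 2/2 --
  RT 180: heading 332 -> 152
  PU: pen up
]
FD 6: (18.468,-31.105) -> (13.17,-28.288) [heading=152, move]
LT 180: heading 152 -> 332
FD 12: (13.17,-28.288) -> (23.765,-33.922) [heading=332, move]
RT 180: heading 332 -> 152
Final: pos=(23.765,-33.922), heading=152, 3 segment(s) drawn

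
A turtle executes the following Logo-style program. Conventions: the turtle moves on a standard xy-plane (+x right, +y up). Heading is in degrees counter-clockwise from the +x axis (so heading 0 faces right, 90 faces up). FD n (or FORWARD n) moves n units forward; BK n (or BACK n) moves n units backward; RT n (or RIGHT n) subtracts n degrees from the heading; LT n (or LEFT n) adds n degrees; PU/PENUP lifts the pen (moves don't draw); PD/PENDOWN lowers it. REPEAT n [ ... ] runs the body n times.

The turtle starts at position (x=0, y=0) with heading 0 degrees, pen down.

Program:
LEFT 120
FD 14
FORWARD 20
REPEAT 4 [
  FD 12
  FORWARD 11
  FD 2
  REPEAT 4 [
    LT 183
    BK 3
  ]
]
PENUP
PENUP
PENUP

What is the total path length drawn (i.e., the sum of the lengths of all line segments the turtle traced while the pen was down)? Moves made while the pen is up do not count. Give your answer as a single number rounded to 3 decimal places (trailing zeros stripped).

Answer: 182

Derivation:
Executing turtle program step by step:
Start: pos=(0,0), heading=0, pen down
LT 120: heading 0 -> 120
FD 14: (0,0) -> (-7,12.124) [heading=120, draw]
FD 20: (-7,12.124) -> (-17,29.445) [heading=120, draw]
REPEAT 4 [
  -- iteration 1/4 --
  FD 12: (-17,29.445) -> (-23,39.837) [heading=120, draw]
  FD 11: (-23,39.837) -> (-28.5,49.363) [heading=120, draw]
  FD 2: (-28.5,49.363) -> (-29.5,51.095) [heading=120, draw]
  REPEAT 4 [
    -- iteration 1/4 --
    LT 183: heading 120 -> 303
    BK 3: (-29.5,51.095) -> (-31.134,53.612) [heading=303, draw]
    -- iteration 2/4 --
    LT 183: heading 303 -> 126
    BK 3: (-31.134,53.612) -> (-29.371,51.184) [heading=126, draw]
    -- iteration 3/4 --
    LT 183: heading 126 -> 309
    BK 3: (-29.371,51.184) -> (-31.259,53.516) [heading=309, draw]
    -- iteration 4/4 --
    LT 183: heading 309 -> 132
    BK 3: (-31.259,53.516) -> (-29.251,51.286) [heading=132, draw]
  ]
  -- iteration 2/4 --
  FD 12: (-29.251,51.286) -> (-37.281,60.204) [heading=132, draw]
  FD 11: (-37.281,60.204) -> (-44.641,68.379) [heading=132, draw]
  FD 2: (-44.641,68.379) -> (-45.979,69.865) [heading=132, draw]
  REPEAT 4 [
    -- iteration 1/4 --
    LT 183: heading 132 -> 315
    BK 3: (-45.979,69.865) -> (-48.101,71.986) [heading=315, draw]
    -- iteration 2/4 --
    LT 183: heading 315 -> 138
    BK 3: (-48.101,71.986) -> (-45.871,69.979) [heading=138, draw]
    -- iteration 3/4 --
    LT 183: heading 138 -> 321
    BK 3: (-45.871,69.979) -> (-48.203,71.867) [heading=321, draw]
    -- iteration 4/4 --
    LT 183: heading 321 -> 144
    BK 3: (-48.203,71.867) -> (-45.776,70.104) [heading=144, draw]
  ]
  -- iteration 3/4 --
  FD 12: (-45.776,70.104) -> (-55.484,77.157) [heading=144, draw]
  FD 11: (-55.484,77.157) -> (-64.383,83.623) [heading=144, draw]
  FD 2: (-64.383,83.623) -> (-66.001,84.798) [heading=144, draw]
  REPEAT 4 [
    -- iteration 1/4 --
    LT 183: heading 144 -> 327
    BK 3: (-66.001,84.798) -> (-68.517,86.432) [heading=327, draw]
    -- iteration 2/4 --
    LT 183: heading 327 -> 150
    BK 3: (-68.517,86.432) -> (-65.919,84.932) [heading=150, draw]
    -- iteration 3/4 --
    LT 183: heading 150 -> 333
    BK 3: (-65.919,84.932) -> (-68.592,86.294) [heading=333, draw]
    -- iteration 4/4 --
    LT 183: heading 333 -> 156
    BK 3: (-68.592,86.294) -> (-65.851,85.074) [heading=156, draw]
  ]
  -- iteration 4/4 --
  FD 12: (-65.851,85.074) -> (-76.814,89.955) [heading=156, draw]
  FD 11: (-76.814,89.955) -> (-86.863,94.429) [heading=156, draw]
  FD 2: (-86.863,94.429) -> (-88.69,95.242) [heading=156, draw]
  REPEAT 4 [
    -- iteration 1/4 --
    LT 183: heading 156 -> 339
    BK 3: (-88.69,95.242) -> (-91.491,96.317) [heading=339, draw]
    -- iteration 2/4 --
    LT 183: heading 339 -> 162
    BK 3: (-91.491,96.317) -> (-88.638,95.39) [heading=162, draw]
    -- iteration 3/4 --
    LT 183: heading 162 -> 345
    BK 3: (-88.638,95.39) -> (-91.535,96.167) [heading=345, draw]
    -- iteration 4/4 --
    LT 183: heading 345 -> 168
    BK 3: (-91.535,96.167) -> (-88.601,95.543) [heading=168, draw]
  ]
]
PU: pen up
PU: pen up
PU: pen up
Final: pos=(-88.601,95.543), heading=168, 30 segment(s) drawn

Segment lengths:
  seg 1: (0,0) -> (-7,12.124), length = 14
  seg 2: (-7,12.124) -> (-17,29.445), length = 20
  seg 3: (-17,29.445) -> (-23,39.837), length = 12
  seg 4: (-23,39.837) -> (-28.5,49.363), length = 11
  seg 5: (-28.5,49.363) -> (-29.5,51.095), length = 2
  seg 6: (-29.5,51.095) -> (-31.134,53.612), length = 3
  seg 7: (-31.134,53.612) -> (-29.371,51.184), length = 3
  seg 8: (-29.371,51.184) -> (-31.259,53.516), length = 3
  seg 9: (-31.259,53.516) -> (-29.251,51.286), length = 3
  seg 10: (-29.251,51.286) -> (-37.281,60.204), length = 12
  seg 11: (-37.281,60.204) -> (-44.641,68.379), length = 11
  seg 12: (-44.641,68.379) -> (-45.979,69.865), length = 2
  seg 13: (-45.979,69.865) -> (-48.101,71.986), length = 3
  seg 14: (-48.101,71.986) -> (-45.871,69.979), length = 3
  seg 15: (-45.871,69.979) -> (-48.203,71.867), length = 3
  seg 16: (-48.203,71.867) -> (-45.776,70.104), length = 3
  seg 17: (-45.776,70.104) -> (-55.484,77.157), length = 12
  seg 18: (-55.484,77.157) -> (-64.383,83.623), length = 11
  seg 19: (-64.383,83.623) -> (-66.001,84.798), length = 2
  seg 20: (-66.001,84.798) -> (-68.517,86.432), length = 3
  seg 21: (-68.517,86.432) -> (-65.919,84.932), length = 3
  seg 22: (-65.919,84.932) -> (-68.592,86.294), length = 3
  seg 23: (-68.592,86.294) -> (-65.851,85.074), length = 3
  seg 24: (-65.851,85.074) -> (-76.814,89.955), length = 12
  seg 25: (-76.814,89.955) -> (-86.863,94.429), length = 11
  seg 26: (-86.863,94.429) -> (-88.69,95.242), length = 2
  seg 27: (-88.69,95.242) -> (-91.491,96.317), length = 3
  seg 28: (-91.491,96.317) -> (-88.638,95.39), length = 3
  seg 29: (-88.638,95.39) -> (-91.535,96.167), length = 3
  seg 30: (-91.535,96.167) -> (-88.601,95.543), length = 3
Total = 182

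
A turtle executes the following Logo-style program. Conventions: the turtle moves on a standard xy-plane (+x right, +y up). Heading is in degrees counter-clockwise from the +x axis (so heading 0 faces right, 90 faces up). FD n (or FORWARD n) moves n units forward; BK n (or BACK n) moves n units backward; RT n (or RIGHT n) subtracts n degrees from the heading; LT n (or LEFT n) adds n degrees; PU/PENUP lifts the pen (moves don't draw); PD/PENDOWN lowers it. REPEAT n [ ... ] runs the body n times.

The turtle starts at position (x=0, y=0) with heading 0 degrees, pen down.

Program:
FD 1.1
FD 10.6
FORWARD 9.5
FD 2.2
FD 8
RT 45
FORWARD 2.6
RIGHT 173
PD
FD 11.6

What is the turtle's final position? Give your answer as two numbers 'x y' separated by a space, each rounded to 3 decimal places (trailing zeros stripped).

Answer: 24.098 5.303

Derivation:
Executing turtle program step by step:
Start: pos=(0,0), heading=0, pen down
FD 1.1: (0,0) -> (1.1,0) [heading=0, draw]
FD 10.6: (1.1,0) -> (11.7,0) [heading=0, draw]
FD 9.5: (11.7,0) -> (21.2,0) [heading=0, draw]
FD 2.2: (21.2,0) -> (23.4,0) [heading=0, draw]
FD 8: (23.4,0) -> (31.4,0) [heading=0, draw]
RT 45: heading 0 -> 315
FD 2.6: (31.4,0) -> (33.238,-1.838) [heading=315, draw]
RT 173: heading 315 -> 142
PD: pen down
FD 11.6: (33.238,-1.838) -> (24.098,5.303) [heading=142, draw]
Final: pos=(24.098,5.303), heading=142, 7 segment(s) drawn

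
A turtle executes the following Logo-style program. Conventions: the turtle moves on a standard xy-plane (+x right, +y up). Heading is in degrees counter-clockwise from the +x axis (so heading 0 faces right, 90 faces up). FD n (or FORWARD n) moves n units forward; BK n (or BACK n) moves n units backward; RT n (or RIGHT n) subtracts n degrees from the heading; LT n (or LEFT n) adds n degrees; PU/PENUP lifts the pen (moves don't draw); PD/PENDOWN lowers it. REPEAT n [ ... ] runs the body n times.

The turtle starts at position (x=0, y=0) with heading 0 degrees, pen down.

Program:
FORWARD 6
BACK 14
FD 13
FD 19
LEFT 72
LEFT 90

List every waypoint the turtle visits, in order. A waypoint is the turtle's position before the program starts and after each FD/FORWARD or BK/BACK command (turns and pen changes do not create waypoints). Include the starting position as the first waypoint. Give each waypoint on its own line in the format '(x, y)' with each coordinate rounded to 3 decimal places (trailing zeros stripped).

Executing turtle program step by step:
Start: pos=(0,0), heading=0, pen down
FD 6: (0,0) -> (6,0) [heading=0, draw]
BK 14: (6,0) -> (-8,0) [heading=0, draw]
FD 13: (-8,0) -> (5,0) [heading=0, draw]
FD 19: (5,0) -> (24,0) [heading=0, draw]
LT 72: heading 0 -> 72
LT 90: heading 72 -> 162
Final: pos=(24,0), heading=162, 4 segment(s) drawn
Waypoints (5 total):
(0, 0)
(6, 0)
(-8, 0)
(5, 0)
(24, 0)

Answer: (0, 0)
(6, 0)
(-8, 0)
(5, 0)
(24, 0)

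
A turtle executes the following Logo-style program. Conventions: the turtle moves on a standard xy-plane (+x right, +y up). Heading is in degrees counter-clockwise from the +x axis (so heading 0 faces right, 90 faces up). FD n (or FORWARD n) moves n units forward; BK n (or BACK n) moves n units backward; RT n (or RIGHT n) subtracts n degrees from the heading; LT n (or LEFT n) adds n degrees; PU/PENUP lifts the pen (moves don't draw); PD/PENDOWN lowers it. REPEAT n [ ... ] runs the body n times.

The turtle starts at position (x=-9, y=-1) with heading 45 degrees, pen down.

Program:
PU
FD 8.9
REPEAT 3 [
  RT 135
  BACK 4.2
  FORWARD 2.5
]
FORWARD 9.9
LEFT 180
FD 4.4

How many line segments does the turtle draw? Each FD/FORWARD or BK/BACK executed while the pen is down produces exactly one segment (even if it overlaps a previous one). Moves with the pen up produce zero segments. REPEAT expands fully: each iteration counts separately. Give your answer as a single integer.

Answer: 0

Derivation:
Executing turtle program step by step:
Start: pos=(-9,-1), heading=45, pen down
PU: pen up
FD 8.9: (-9,-1) -> (-2.707,5.293) [heading=45, move]
REPEAT 3 [
  -- iteration 1/3 --
  RT 135: heading 45 -> 270
  BK 4.2: (-2.707,5.293) -> (-2.707,9.493) [heading=270, move]
  FD 2.5: (-2.707,9.493) -> (-2.707,6.993) [heading=270, move]
  -- iteration 2/3 --
  RT 135: heading 270 -> 135
  BK 4.2: (-2.707,6.993) -> (0.263,4.023) [heading=135, move]
  FD 2.5: (0.263,4.023) -> (-1.505,5.791) [heading=135, move]
  -- iteration 3/3 --
  RT 135: heading 135 -> 0
  BK 4.2: (-1.505,5.791) -> (-5.705,5.791) [heading=0, move]
  FD 2.5: (-5.705,5.791) -> (-3.205,5.791) [heading=0, move]
]
FD 9.9: (-3.205,5.791) -> (6.695,5.791) [heading=0, move]
LT 180: heading 0 -> 180
FD 4.4: (6.695,5.791) -> (2.295,5.791) [heading=180, move]
Final: pos=(2.295,5.791), heading=180, 0 segment(s) drawn
Segments drawn: 0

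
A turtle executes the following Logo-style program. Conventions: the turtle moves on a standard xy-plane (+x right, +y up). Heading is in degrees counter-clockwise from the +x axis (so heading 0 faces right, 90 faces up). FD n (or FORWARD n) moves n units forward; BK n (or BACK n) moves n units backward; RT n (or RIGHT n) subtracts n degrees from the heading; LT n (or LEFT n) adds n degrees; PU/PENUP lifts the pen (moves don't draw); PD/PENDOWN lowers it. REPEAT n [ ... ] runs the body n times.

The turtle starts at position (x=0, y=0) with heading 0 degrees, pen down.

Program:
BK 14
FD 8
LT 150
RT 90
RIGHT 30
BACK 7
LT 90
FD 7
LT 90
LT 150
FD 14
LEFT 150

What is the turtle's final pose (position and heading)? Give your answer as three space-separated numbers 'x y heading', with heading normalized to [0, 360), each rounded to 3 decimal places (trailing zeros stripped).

Executing turtle program step by step:
Start: pos=(0,0), heading=0, pen down
BK 14: (0,0) -> (-14,0) [heading=0, draw]
FD 8: (-14,0) -> (-6,0) [heading=0, draw]
LT 150: heading 0 -> 150
RT 90: heading 150 -> 60
RT 30: heading 60 -> 30
BK 7: (-6,0) -> (-12.062,-3.5) [heading=30, draw]
LT 90: heading 30 -> 120
FD 7: (-12.062,-3.5) -> (-15.562,2.562) [heading=120, draw]
LT 90: heading 120 -> 210
LT 150: heading 210 -> 0
FD 14: (-15.562,2.562) -> (-1.562,2.562) [heading=0, draw]
LT 150: heading 0 -> 150
Final: pos=(-1.562,2.562), heading=150, 5 segment(s) drawn

Answer: -1.562 2.562 150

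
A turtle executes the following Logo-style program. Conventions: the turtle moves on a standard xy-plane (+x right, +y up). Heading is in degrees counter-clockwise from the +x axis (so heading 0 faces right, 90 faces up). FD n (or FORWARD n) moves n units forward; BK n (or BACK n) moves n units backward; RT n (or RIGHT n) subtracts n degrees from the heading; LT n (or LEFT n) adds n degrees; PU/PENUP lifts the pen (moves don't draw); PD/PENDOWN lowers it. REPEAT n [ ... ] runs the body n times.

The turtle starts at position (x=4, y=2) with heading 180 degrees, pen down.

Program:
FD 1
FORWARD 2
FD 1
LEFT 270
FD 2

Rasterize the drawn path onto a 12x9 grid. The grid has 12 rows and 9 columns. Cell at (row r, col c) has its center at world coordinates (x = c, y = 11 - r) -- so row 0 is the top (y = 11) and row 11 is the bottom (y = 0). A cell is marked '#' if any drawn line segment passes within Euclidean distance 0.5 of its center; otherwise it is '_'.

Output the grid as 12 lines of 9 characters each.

Segment 0: (4,2) -> (3,2)
Segment 1: (3,2) -> (1,2)
Segment 2: (1,2) -> (0,2)
Segment 3: (0,2) -> (0,4)

Answer: _________
_________
_________
_________
_________
_________
_________
#________
#________
#####____
_________
_________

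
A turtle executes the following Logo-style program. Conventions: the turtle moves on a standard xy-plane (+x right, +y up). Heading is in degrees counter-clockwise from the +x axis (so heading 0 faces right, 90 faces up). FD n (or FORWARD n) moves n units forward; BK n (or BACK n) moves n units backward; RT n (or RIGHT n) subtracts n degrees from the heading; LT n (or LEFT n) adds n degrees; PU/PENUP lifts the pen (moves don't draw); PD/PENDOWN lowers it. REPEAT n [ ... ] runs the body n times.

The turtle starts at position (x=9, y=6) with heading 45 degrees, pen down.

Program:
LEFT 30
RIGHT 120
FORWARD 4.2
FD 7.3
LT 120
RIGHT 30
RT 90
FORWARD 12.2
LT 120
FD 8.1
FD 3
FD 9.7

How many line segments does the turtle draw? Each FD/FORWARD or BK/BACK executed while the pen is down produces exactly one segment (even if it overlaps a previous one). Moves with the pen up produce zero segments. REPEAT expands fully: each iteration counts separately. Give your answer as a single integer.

Executing turtle program step by step:
Start: pos=(9,6), heading=45, pen down
LT 30: heading 45 -> 75
RT 120: heading 75 -> 315
FD 4.2: (9,6) -> (11.97,3.03) [heading=315, draw]
FD 7.3: (11.97,3.03) -> (17.132,-2.132) [heading=315, draw]
LT 120: heading 315 -> 75
RT 30: heading 75 -> 45
RT 90: heading 45 -> 315
FD 12.2: (17.132,-2.132) -> (25.758,-10.758) [heading=315, draw]
LT 120: heading 315 -> 75
FD 8.1: (25.758,-10.758) -> (27.855,-2.934) [heading=75, draw]
FD 3: (27.855,-2.934) -> (28.631,-0.037) [heading=75, draw]
FD 9.7: (28.631,-0.037) -> (31.142,9.333) [heading=75, draw]
Final: pos=(31.142,9.333), heading=75, 6 segment(s) drawn
Segments drawn: 6

Answer: 6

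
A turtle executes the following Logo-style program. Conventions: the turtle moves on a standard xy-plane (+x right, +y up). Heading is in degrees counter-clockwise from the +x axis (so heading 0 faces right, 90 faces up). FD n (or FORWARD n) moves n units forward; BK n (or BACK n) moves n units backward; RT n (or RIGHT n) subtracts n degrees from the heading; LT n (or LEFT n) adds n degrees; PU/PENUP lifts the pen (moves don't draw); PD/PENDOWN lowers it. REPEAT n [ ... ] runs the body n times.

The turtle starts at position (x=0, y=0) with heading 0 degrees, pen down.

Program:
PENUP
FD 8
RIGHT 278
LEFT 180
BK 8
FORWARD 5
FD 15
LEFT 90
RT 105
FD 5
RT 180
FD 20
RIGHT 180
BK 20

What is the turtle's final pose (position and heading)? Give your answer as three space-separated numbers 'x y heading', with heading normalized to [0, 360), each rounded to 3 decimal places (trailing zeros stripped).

Answer: 20.006 20.334 247

Derivation:
Executing turtle program step by step:
Start: pos=(0,0), heading=0, pen down
PU: pen up
FD 8: (0,0) -> (8,0) [heading=0, move]
RT 278: heading 0 -> 82
LT 180: heading 82 -> 262
BK 8: (8,0) -> (9.113,7.922) [heading=262, move]
FD 5: (9.113,7.922) -> (8.418,2.971) [heading=262, move]
FD 15: (8.418,2.971) -> (6.33,-11.883) [heading=262, move]
LT 90: heading 262 -> 352
RT 105: heading 352 -> 247
FD 5: (6.33,-11.883) -> (4.376,-16.486) [heading=247, move]
RT 180: heading 247 -> 67
FD 20: (4.376,-16.486) -> (12.191,1.924) [heading=67, move]
RT 180: heading 67 -> 247
BK 20: (12.191,1.924) -> (20.006,20.334) [heading=247, move]
Final: pos=(20.006,20.334), heading=247, 0 segment(s) drawn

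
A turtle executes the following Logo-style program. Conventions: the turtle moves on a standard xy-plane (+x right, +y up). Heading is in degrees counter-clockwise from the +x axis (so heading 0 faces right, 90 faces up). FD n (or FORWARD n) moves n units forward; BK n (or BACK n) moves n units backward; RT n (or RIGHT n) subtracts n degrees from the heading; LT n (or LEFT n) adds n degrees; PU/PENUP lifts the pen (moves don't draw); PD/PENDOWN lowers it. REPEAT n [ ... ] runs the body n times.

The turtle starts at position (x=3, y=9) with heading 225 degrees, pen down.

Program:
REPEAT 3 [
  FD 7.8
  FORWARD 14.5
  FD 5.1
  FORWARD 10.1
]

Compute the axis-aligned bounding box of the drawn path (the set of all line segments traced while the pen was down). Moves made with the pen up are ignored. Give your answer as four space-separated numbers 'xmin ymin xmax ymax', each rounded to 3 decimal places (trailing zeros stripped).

Answer: -76.55 -70.55 3 9

Derivation:
Executing turtle program step by step:
Start: pos=(3,9), heading=225, pen down
REPEAT 3 [
  -- iteration 1/3 --
  FD 7.8: (3,9) -> (-2.515,3.485) [heading=225, draw]
  FD 14.5: (-2.515,3.485) -> (-12.768,-6.768) [heading=225, draw]
  FD 5.1: (-12.768,-6.768) -> (-16.375,-10.375) [heading=225, draw]
  FD 10.1: (-16.375,-10.375) -> (-23.517,-17.517) [heading=225, draw]
  -- iteration 2/3 --
  FD 7.8: (-23.517,-17.517) -> (-29.032,-23.032) [heading=225, draw]
  FD 14.5: (-29.032,-23.032) -> (-39.285,-33.285) [heading=225, draw]
  FD 5.1: (-39.285,-33.285) -> (-42.891,-36.891) [heading=225, draw]
  FD 10.1: (-42.891,-36.891) -> (-50.033,-44.033) [heading=225, draw]
  -- iteration 3/3 --
  FD 7.8: (-50.033,-44.033) -> (-55.548,-49.548) [heading=225, draw]
  FD 14.5: (-55.548,-49.548) -> (-65.801,-59.801) [heading=225, draw]
  FD 5.1: (-65.801,-59.801) -> (-69.408,-63.408) [heading=225, draw]
  FD 10.1: (-69.408,-63.408) -> (-76.55,-70.55) [heading=225, draw]
]
Final: pos=(-76.55,-70.55), heading=225, 12 segment(s) drawn

Segment endpoints: x in {-76.55, -69.408, -65.801, -55.548, -50.033, -42.891, -39.285, -29.032, -23.517, -16.375, -12.768, -2.515, 3}, y in {-70.55, -63.408, -59.801, -49.548, -44.033, -36.891, -33.285, -23.032, -17.517, -10.375, -6.768, 3.485, 9}
xmin=-76.55, ymin=-70.55, xmax=3, ymax=9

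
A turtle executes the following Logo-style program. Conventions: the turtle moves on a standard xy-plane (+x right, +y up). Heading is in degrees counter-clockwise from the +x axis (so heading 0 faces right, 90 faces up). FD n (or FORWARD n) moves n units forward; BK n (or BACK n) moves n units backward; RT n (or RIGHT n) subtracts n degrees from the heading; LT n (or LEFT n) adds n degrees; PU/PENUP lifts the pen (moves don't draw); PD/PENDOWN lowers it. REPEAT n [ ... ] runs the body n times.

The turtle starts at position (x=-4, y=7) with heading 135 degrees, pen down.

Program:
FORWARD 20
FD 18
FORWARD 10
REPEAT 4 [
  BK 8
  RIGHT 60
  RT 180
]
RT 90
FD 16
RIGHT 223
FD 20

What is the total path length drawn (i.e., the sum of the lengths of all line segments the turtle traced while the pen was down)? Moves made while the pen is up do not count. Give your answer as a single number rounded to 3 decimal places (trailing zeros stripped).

Answer: 116

Derivation:
Executing turtle program step by step:
Start: pos=(-4,7), heading=135, pen down
FD 20: (-4,7) -> (-18.142,21.142) [heading=135, draw]
FD 18: (-18.142,21.142) -> (-30.87,33.87) [heading=135, draw]
FD 10: (-30.87,33.87) -> (-37.941,40.941) [heading=135, draw]
REPEAT 4 [
  -- iteration 1/4 --
  BK 8: (-37.941,40.941) -> (-32.284,35.284) [heading=135, draw]
  RT 60: heading 135 -> 75
  RT 180: heading 75 -> 255
  -- iteration 2/4 --
  BK 8: (-32.284,35.284) -> (-30.214,43.012) [heading=255, draw]
  RT 60: heading 255 -> 195
  RT 180: heading 195 -> 15
  -- iteration 3/4 --
  BK 8: (-30.214,43.012) -> (-37.941,40.941) [heading=15, draw]
  RT 60: heading 15 -> 315
  RT 180: heading 315 -> 135
  -- iteration 4/4 --
  BK 8: (-37.941,40.941) -> (-32.284,35.284) [heading=135, draw]
  RT 60: heading 135 -> 75
  RT 180: heading 75 -> 255
]
RT 90: heading 255 -> 165
FD 16: (-32.284,35.284) -> (-47.739,39.425) [heading=165, draw]
RT 223: heading 165 -> 302
FD 20: (-47.739,39.425) -> (-37.141,22.464) [heading=302, draw]
Final: pos=(-37.141,22.464), heading=302, 9 segment(s) drawn

Segment lengths:
  seg 1: (-4,7) -> (-18.142,21.142), length = 20
  seg 2: (-18.142,21.142) -> (-30.87,33.87), length = 18
  seg 3: (-30.87,33.87) -> (-37.941,40.941), length = 10
  seg 4: (-37.941,40.941) -> (-32.284,35.284), length = 8
  seg 5: (-32.284,35.284) -> (-30.214,43.012), length = 8
  seg 6: (-30.214,43.012) -> (-37.941,40.941), length = 8
  seg 7: (-37.941,40.941) -> (-32.284,35.284), length = 8
  seg 8: (-32.284,35.284) -> (-47.739,39.425), length = 16
  seg 9: (-47.739,39.425) -> (-37.141,22.464), length = 20
Total = 116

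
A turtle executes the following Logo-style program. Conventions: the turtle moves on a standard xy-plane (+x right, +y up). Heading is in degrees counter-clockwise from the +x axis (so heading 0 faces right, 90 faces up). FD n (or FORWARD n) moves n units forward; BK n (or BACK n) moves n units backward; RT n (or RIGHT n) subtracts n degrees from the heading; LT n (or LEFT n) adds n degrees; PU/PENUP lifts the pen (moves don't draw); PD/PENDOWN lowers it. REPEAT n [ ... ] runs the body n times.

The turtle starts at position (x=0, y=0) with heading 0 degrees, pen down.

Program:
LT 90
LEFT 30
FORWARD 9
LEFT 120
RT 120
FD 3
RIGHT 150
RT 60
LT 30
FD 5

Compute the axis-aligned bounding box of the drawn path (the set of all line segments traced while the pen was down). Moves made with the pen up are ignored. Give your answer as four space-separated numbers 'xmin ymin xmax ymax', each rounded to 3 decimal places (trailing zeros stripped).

Answer: -6 0 0 10.392

Derivation:
Executing turtle program step by step:
Start: pos=(0,0), heading=0, pen down
LT 90: heading 0 -> 90
LT 30: heading 90 -> 120
FD 9: (0,0) -> (-4.5,7.794) [heading=120, draw]
LT 120: heading 120 -> 240
RT 120: heading 240 -> 120
FD 3: (-4.5,7.794) -> (-6,10.392) [heading=120, draw]
RT 150: heading 120 -> 330
RT 60: heading 330 -> 270
LT 30: heading 270 -> 300
FD 5: (-6,10.392) -> (-3.5,6.062) [heading=300, draw]
Final: pos=(-3.5,6.062), heading=300, 3 segment(s) drawn

Segment endpoints: x in {-6, -4.5, -3.5, 0}, y in {0, 6.062, 7.794, 10.392}
xmin=-6, ymin=0, xmax=0, ymax=10.392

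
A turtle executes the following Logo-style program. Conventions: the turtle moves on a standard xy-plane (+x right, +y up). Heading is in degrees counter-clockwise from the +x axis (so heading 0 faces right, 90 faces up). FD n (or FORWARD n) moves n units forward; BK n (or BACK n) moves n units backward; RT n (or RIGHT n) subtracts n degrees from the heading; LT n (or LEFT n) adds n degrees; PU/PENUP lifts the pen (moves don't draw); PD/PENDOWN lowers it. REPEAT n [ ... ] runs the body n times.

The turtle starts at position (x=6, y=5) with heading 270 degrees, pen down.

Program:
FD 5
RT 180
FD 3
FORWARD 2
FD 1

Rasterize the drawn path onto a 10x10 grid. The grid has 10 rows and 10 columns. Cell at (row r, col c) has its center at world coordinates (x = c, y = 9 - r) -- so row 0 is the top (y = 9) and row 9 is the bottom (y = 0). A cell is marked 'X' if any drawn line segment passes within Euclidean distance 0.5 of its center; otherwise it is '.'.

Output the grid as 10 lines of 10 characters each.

Answer: ..........
..........
..........
......X...
......X...
......X...
......X...
......X...
......X...
......X...

Derivation:
Segment 0: (6,5) -> (6,0)
Segment 1: (6,0) -> (6,3)
Segment 2: (6,3) -> (6,5)
Segment 3: (6,5) -> (6,6)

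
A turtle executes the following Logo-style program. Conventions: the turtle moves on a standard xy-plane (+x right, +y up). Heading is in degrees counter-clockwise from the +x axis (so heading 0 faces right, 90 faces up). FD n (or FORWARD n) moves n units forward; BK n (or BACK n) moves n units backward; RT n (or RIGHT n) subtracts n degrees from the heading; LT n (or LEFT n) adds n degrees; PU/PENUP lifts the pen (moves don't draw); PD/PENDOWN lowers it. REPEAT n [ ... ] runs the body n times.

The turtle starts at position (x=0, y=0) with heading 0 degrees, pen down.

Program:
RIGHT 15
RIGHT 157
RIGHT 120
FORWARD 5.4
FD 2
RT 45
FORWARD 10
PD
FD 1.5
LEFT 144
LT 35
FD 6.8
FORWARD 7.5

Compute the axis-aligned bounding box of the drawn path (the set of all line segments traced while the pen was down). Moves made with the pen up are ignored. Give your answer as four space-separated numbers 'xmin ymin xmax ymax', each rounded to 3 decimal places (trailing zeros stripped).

Answer: 0 0 13.358 11.355

Derivation:
Executing turtle program step by step:
Start: pos=(0,0), heading=0, pen down
RT 15: heading 0 -> 345
RT 157: heading 345 -> 188
RT 120: heading 188 -> 68
FD 5.4: (0,0) -> (2.023,5.007) [heading=68, draw]
FD 2: (2.023,5.007) -> (2.772,6.861) [heading=68, draw]
RT 45: heading 68 -> 23
FD 10: (2.772,6.861) -> (11.977,10.768) [heading=23, draw]
PD: pen down
FD 1.5: (11.977,10.768) -> (13.358,11.355) [heading=23, draw]
LT 144: heading 23 -> 167
LT 35: heading 167 -> 202
FD 6.8: (13.358,11.355) -> (7.053,8.807) [heading=202, draw]
FD 7.5: (7.053,8.807) -> (0.099,5.998) [heading=202, draw]
Final: pos=(0.099,5.998), heading=202, 6 segment(s) drawn

Segment endpoints: x in {0, 0.099, 2.023, 2.772, 7.053, 11.977, 13.358}, y in {0, 5.007, 5.998, 6.861, 8.807, 10.768, 11.355}
xmin=0, ymin=0, xmax=13.358, ymax=11.355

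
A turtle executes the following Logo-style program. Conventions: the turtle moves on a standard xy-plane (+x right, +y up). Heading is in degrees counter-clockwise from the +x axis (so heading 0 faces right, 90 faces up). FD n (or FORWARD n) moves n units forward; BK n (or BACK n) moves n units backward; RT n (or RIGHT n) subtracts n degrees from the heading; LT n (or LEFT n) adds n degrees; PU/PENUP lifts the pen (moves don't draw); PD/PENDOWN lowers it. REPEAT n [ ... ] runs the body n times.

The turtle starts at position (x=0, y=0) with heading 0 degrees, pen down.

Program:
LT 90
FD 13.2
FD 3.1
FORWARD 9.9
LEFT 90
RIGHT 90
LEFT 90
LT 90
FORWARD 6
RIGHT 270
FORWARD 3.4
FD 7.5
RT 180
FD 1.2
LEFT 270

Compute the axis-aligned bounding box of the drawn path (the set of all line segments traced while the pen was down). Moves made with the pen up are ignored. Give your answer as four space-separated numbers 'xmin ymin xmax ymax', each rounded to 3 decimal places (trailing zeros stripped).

Answer: 0 0 10.9 26.2

Derivation:
Executing turtle program step by step:
Start: pos=(0,0), heading=0, pen down
LT 90: heading 0 -> 90
FD 13.2: (0,0) -> (0,13.2) [heading=90, draw]
FD 3.1: (0,13.2) -> (0,16.3) [heading=90, draw]
FD 9.9: (0,16.3) -> (0,26.2) [heading=90, draw]
LT 90: heading 90 -> 180
RT 90: heading 180 -> 90
LT 90: heading 90 -> 180
LT 90: heading 180 -> 270
FD 6: (0,26.2) -> (0,20.2) [heading=270, draw]
RT 270: heading 270 -> 0
FD 3.4: (0,20.2) -> (3.4,20.2) [heading=0, draw]
FD 7.5: (3.4,20.2) -> (10.9,20.2) [heading=0, draw]
RT 180: heading 0 -> 180
FD 1.2: (10.9,20.2) -> (9.7,20.2) [heading=180, draw]
LT 270: heading 180 -> 90
Final: pos=(9.7,20.2), heading=90, 7 segment(s) drawn

Segment endpoints: x in {0, 0, 0, 0, 0, 3.4, 9.7, 10.9}, y in {0, 13.2, 16.3, 20.2, 26.2}
xmin=0, ymin=0, xmax=10.9, ymax=26.2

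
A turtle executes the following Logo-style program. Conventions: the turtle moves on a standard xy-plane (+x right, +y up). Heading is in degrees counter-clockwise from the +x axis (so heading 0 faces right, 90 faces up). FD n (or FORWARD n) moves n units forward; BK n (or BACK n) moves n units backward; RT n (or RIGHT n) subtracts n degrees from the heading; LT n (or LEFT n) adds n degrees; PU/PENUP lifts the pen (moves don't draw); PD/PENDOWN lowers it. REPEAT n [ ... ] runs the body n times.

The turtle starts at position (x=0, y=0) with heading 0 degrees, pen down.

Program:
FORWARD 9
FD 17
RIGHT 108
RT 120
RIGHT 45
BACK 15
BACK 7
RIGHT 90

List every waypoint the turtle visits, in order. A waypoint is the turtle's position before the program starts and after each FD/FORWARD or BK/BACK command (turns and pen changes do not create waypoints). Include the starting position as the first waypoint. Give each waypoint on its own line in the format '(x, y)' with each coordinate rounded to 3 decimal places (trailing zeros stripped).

Executing turtle program step by step:
Start: pos=(0,0), heading=0, pen down
FD 9: (0,0) -> (9,0) [heading=0, draw]
FD 17: (9,0) -> (26,0) [heading=0, draw]
RT 108: heading 0 -> 252
RT 120: heading 252 -> 132
RT 45: heading 132 -> 87
BK 15: (26,0) -> (25.215,-14.979) [heading=87, draw]
BK 7: (25.215,-14.979) -> (24.849,-21.97) [heading=87, draw]
RT 90: heading 87 -> 357
Final: pos=(24.849,-21.97), heading=357, 4 segment(s) drawn
Waypoints (5 total):
(0, 0)
(9, 0)
(26, 0)
(25.215, -14.979)
(24.849, -21.97)

Answer: (0, 0)
(9, 0)
(26, 0)
(25.215, -14.979)
(24.849, -21.97)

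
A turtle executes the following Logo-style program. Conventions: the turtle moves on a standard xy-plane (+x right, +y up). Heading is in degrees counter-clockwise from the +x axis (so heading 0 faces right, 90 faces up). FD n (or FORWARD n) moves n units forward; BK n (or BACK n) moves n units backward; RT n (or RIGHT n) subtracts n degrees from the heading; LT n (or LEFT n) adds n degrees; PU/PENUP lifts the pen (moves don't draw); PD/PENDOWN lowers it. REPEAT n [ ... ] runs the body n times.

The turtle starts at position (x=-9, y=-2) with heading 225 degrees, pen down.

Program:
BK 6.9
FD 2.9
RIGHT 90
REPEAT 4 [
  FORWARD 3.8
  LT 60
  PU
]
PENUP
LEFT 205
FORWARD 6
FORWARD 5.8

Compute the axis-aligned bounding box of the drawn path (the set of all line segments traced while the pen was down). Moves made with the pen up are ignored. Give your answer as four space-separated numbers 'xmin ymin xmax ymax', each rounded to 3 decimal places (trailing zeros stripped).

Answer: -9 -2 -4.121 3.515

Derivation:
Executing turtle program step by step:
Start: pos=(-9,-2), heading=225, pen down
BK 6.9: (-9,-2) -> (-4.121,2.879) [heading=225, draw]
FD 2.9: (-4.121,2.879) -> (-6.172,0.828) [heading=225, draw]
RT 90: heading 225 -> 135
REPEAT 4 [
  -- iteration 1/4 --
  FD 3.8: (-6.172,0.828) -> (-8.859,3.515) [heading=135, draw]
  LT 60: heading 135 -> 195
  PU: pen up
  -- iteration 2/4 --
  FD 3.8: (-8.859,3.515) -> (-12.529,2.532) [heading=195, move]
  LT 60: heading 195 -> 255
  PU: pen up
  -- iteration 3/4 --
  FD 3.8: (-12.529,2.532) -> (-13.513,-1.139) [heading=255, move]
  LT 60: heading 255 -> 315
  PU: pen up
  -- iteration 4/4 --
  FD 3.8: (-13.513,-1.139) -> (-10.826,-3.826) [heading=315, move]
  LT 60: heading 315 -> 15
  PU: pen up
]
PU: pen up
LT 205: heading 15 -> 220
FD 6: (-10.826,-3.826) -> (-15.422,-7.682) [heading=220, move]
FD 5.8: (-15.422,-7.682) -> (-19.865,-11.41) [heading=220, move]
Final: pos=(-19.865,-11.41), heading=220, 3 segment(s) drawn

Segment endpoints: x in {-9, -8.859, -6.172, -4.121}, y in {-2, 0.828, 2.879, 3.515}
xmin=-9, ymin=-2, xmax=-4.121, ymax=3.515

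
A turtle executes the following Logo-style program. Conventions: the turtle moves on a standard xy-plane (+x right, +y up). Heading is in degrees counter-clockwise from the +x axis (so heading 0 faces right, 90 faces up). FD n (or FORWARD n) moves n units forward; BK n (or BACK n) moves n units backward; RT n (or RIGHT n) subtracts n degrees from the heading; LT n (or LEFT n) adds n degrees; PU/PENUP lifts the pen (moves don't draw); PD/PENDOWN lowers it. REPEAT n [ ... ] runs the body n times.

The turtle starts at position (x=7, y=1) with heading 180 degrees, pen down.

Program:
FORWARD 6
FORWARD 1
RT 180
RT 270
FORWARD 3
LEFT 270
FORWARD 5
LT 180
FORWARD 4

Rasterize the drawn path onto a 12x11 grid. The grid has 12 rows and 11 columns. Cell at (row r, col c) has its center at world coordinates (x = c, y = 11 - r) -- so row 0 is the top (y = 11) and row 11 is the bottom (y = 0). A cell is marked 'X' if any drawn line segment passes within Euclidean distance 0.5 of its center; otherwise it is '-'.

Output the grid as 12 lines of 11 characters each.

Answer: -----------
-----------
-----------
-----------
-----------
-----------
-----------
XXXXXX-----
X----------
X----------
XXXXXXXX---
-----------

Derivation:
Segment 0: (7,1) -> (1,1)
Segment 1: (1,1) -> (0,1)
Segment 2: (0,1) -> (-0,4)
Segment 3: (-0,4) -> (5,4)
Segment 4: (5,4) -> (1,4)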